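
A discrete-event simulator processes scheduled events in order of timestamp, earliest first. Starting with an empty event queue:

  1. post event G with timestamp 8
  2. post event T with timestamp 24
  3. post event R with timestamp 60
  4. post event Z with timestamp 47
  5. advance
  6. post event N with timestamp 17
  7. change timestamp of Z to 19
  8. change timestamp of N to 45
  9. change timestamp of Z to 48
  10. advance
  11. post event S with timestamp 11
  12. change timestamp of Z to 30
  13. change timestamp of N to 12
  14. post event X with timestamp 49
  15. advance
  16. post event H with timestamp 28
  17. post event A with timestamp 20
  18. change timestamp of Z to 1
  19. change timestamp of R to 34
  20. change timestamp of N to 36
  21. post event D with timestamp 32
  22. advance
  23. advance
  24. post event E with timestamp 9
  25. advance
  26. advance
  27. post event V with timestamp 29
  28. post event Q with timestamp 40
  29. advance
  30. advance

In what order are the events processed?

G → T → S → Z → A → E → H → V → D

add G (timestamp 8) → {G:8}
add T (timestamp 24) → {G:8, T:24}
add R (timestamp 60) → {G:8, T:24, R:60}
add Z (timestamp 47) → {G:8, T:24, Z:47, R:60}
advance → G; now {T:24, Z:47, R:60}
add N (timestamp 17) → {N:17, T:24, Z:47, R:60}
update Z to timestamp 19 → {N:17, Z:19, T:24, R:60}
update N to timestamp 45 → {Z:19, T:24, N:45, R:60}
update Z to timestamp 48 → {T:24, N:45, Z:48, R:60}
advance → T; now {N:45, Z:48, R:60}
add S (timestamp 11) → {S:11, N:45, Z:48, R:60}
update Z to timestamp 30 → {S:11, Z:30, N:45, R:60}
update N to timestamp 12 → {S:11, N:12, Z:30, R:60}
add X (timestamp 49) → {S:11, N:12, Z:30, X:49, R:60}
advance → S; now {N:12, Z:30, X:49, R:60}
add H (timestamp 28) → {N:12, H:28, Z:30, X:49, R:60}
add A (timestamp 20) → {N:12, A:20, H:28, Z:30, X:49, R:60}
update Z to timestamp 1 → {Z:1, N:12, A:20, H:28, X:49, R:60}
update R to timestamp 34 → {Z:1, N:12, A:20, H:28, R:34, X:49}
update N to timestamp 36 → {Z:1, A:20, H:28, R:34, N:36, X:49}
add D (timestamp 32) → {Z:1, A:20, H:28, D:32, R:34, N:36, X:49}
advance → Z; now {A:20, H:28, D:32, R:34, N:36, X:49}
advance → A; now {H:28, D:32, R:34, N:36, X:49}
add E (timestamp 9) → {E:9, H:28, D:32, R:34, N:36, X:49}
advance → E; now {H:28, D:32, R:34, N:36, X:49}
advance → H; now {D:32, R:34, N:36, X:49}
add V (timestamp 29) → {V:29, D:32, R:34, N:36, X:49}
add Q (timestamp 40) → {V:29, D:32, R:34, N:36, Q:40, X:49}
advance → V; now {D:32, R:34, N:36, Q:40, X:49}
advance → D; now {R:34, N:36, Q:40, X:49}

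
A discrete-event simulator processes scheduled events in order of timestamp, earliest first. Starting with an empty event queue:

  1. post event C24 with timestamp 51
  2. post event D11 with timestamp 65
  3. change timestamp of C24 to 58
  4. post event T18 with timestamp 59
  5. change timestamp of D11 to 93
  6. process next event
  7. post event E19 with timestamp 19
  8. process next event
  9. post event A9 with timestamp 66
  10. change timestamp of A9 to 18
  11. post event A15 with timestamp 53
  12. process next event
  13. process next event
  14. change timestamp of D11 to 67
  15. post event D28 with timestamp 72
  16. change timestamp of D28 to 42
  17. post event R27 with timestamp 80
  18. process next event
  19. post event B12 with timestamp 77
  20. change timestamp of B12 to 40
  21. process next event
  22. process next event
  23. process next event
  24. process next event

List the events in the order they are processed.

add C24 (timestamp 51) → {C24:51}
add D11 (timestamp 65) → {C24:51, D11:65}
update C24 to timestamp 58 → {C24:58, D11:65}
add T18 (timestamp 59) → {C24:58, T18:59, D11:65}
update D11 to timestamp 93 → {C24:58, T18:59, D11:93}
process next event → C24; now {T18:59, D11:93}
add E19 (timestamp 19) → {E19:19, T18:59, D11:93}
process next event → E19; now {T18:59, D11:93}
add A9 (timestamp 66) → {T18:59, A9:66, D11:93}
update A9 to timestamp 18 → {A9:18, T18:59, D11:93}
add A15 (timestamp 53) → {A9:18, A15:53, T18:59, D11:93}
process next event → A9; now {A15:53, T18:59, D11:93}
process next event → A15; now {T18:59, D11:93}
update D11 to timestamp 67 → {T18:59, D11:67}
add D28 (timestamp 72) → {T18:59, D11:67, D28:72}
update D28 to timestamp 42 → {D28:42, T18:59, D11:67}
add R27 (timestamp 80) → {D28:42, T18:59, D11:67, R27:80}
process next event → D28; now {T18:59, D11:67, R27:80}
add B12 (timestamp 77) → {T18:59, D11:67, B12:77, R27:80}
update B12 to timestamp 40 → {B12:40, T18:59, D11:67, R27:80}
process next event → B12; now {T18:59, D11:67, R27:80}
process next event → T18; now {D11:67, R27:80}
process next event → D11; now {R27:80}
process next event → R27; now {}

C24, E19, A9, A15, D28, B12, T18, D11, R27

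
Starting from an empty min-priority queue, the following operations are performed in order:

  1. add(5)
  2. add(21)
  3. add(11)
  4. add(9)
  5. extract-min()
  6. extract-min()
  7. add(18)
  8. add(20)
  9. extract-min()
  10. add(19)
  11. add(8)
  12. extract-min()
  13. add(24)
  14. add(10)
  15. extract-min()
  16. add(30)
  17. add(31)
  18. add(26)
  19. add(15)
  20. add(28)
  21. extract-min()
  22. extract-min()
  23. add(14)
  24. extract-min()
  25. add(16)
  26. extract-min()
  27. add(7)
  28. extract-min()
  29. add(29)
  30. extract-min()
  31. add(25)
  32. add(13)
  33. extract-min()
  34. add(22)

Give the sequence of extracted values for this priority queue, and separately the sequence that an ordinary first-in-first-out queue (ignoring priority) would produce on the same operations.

priority queue: 5, 9, 11, 8, 10, 15, 18, 14, 16, 7, 19, 13; FIFO queue: 5 → 21 → 11 → 9 → 18 → 20 → 19 → 8 → 24 → 10 → 30 → 31

insert 5 → {5}
insert 21 → {5, 21}
insert 11 → {5, 11, 21}
insert 9 → {5, 9, 11, 21}
extract-min → 5; now {9, 11, 21}
extract-min → 9; now {11, 21}
insert 18 → {11, 18, 21}
insert 20 → {11, 18, 20, 21}
extract-min → 11; now {18, 20, 21}
insert 19 → {18, 19, 20, 21}
insert 8 → {8, 18, 19, 20, 21}
extract-min → 8; now {18, 19, 20, 21}
insert 24 → {18, 19, 20, 21, 24}
insert 10 → {10, 18, 19, 20, 21, 24}
extract-min → 10; now {18, 19, 20, 21, 24}
insert 30 → {18, 19, 20, 21, 24, 30}
insert 31 → {18, 19, 20, 21, 24, 30, 31}
insert 26 → {18, 19, 20, 21, 24, 26, 30, 31}
insert 15 → {15, 18, 19, 20, 21, 24, 26, 30, 31}
insert 28 → {15, 18, 19, 20, 21, 24, 26, 28, 30, 31}
extract-min → 15; now {18, 19, 20, 21, 24, 26, 28, 30, 31}
extract-min → 18; now {19, 20, 21, 24, 26, 28, 30, 31}
insert 14 → {14, 19, 20, 21, 24, 26, 28, 30, 31}
extract-min → 14; now {19, 20, 21, 24, 26, 28, 30, 31}
insert 16 → {16, 19, 20, 21, 24, 26, 28, 30, 31}
extract-min → 16; now {19, 20, 21, 24, 26, 28, 30, 31}
insert 7 → {7, 19, 20, 21, 24, 26, 28, 30, 31}
extract-min → 7; now {19, 20, 21, 24, 26, 28, 30, 31}
insert 29 → {19, 20, 21, 24, 26, 28, 29, 30, 31}
extract-min → 19; now {20, 21, 24, 26, 28, 29, 30, 31}
insert 25 → {20, 21, 24, 25, 26, 28, 29, 30, 31}
insert 13 → {13, 20, 21, 24, 25, 26, 28, 29, 30, 31}
extract-min → 13; now {20, 21, 24, 25, 26, 28, 29, 30, 31}
insert 22 → {20, 21, 22, 24, 25, 26, 28, 29, 30, 31}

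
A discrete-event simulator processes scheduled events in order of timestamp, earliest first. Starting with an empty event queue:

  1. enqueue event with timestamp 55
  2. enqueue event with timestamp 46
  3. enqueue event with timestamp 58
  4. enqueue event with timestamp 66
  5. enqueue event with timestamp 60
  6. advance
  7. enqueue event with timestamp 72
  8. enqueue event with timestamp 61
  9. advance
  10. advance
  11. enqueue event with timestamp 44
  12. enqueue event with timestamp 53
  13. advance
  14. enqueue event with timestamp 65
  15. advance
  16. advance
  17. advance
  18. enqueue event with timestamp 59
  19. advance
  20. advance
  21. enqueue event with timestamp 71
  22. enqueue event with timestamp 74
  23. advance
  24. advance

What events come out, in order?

insert 55 → {55}
insert 46 → {46, 55}
insert 58 → {46, 55, 58}
insert 66 → {46, 55, 58, 66}
insert 60 → {46, 55, 58, 60, 66}
advance → 46; now {55, 58, 60, 66}
insert 72 → {55, 58, 60, 66, 72}
insert 61 → {55, 58, 60, 61, 66, 72}
advance → 55; now {58, 60, 61, 66, 72}
advance → 58; now {60, 61, 66, 72}
insert 44 → {44, 60, 61, 66, 72}
insert 53 → {44, 53, 60, 61, 66, 72}
advance → 44; now {53, 60, 61, 66, 72}
insert 65 → {53, 60, 61, 65, 66, 72}
advance → 53; now {60, 61, 65, 66, 72}
advance → 60; now {61, 65, 66, 72}
advance → 61; now {65, 66, 72}
insert 59 → {59, 65, 66, 72}
advance → 59; now {65, 66, 72}
advance → 65; now {66, 72}
insert 71 → {66, 71, 72}
insert 74 → {66, 71, 72, 74}
advance → 66; now {71, 72, 74}
advance → 71; now {72, 74}

46 → 55 → 58 → 44 → 53 → 60 → 61 → 59 → 65 → 66 → 71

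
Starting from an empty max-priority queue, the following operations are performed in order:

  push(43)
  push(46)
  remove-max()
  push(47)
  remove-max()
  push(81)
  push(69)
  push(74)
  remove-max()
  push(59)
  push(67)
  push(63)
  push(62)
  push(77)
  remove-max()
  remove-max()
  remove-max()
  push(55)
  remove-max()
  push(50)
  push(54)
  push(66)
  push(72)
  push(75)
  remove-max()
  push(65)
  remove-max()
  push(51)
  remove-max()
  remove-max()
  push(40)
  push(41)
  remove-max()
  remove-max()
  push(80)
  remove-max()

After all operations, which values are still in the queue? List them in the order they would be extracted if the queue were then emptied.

insert 43 → {43}
insert 46 → {46, 43}
remove-max → 46; now {43}
insert 47 → {47, 43}
remove-max → 47; now {43}
insert 81 → {81, 43}
insert 69 → {81, 69, 43}
insert 74 → {81, 74, 69, 43}
remove-max → 81; now {74, 69, 43}
insert 59 → {74, 69, 59, 43}
insert 67 → {74, 69, 67, 59, 43}
insert 63 → {74, 69, 67, 63, 59, 43}
insert 62 → {74, 69, 67, 63, 62, 59, 43}
insert 77 → {77, 74, 69, 67, 63, 62, 59, 43}
remove-max → 77; now {74, 69, 67, 63, 62, 59, 43}
remove-max → 74; now {69, 67, 63, 62, 59, 43}
remove-max → 69; now {67, 63, 62, 59, 43}
insert 55 → {67, 63, 62, 59, 55, 43}
remove-max → 67; now {63, 62, 59, 55, 43}
insert 50 → {63, 62, 59, 55, 50, 43}
insert 54 → {63, 62, 59, 55, 54, 50, 43}
insert 66 → {66, 63, 62, 59, 55, 54, 50, 43}
insert 72 → {72, 66, 63, 62, 59, 55, 54, 50, 43}
insert 75 → {75, 72, 66, 63, 62, 59, 55, 54, 50, 43}
remove-max → 75; now {72, 66, 63, 62, 59, 55, 54, 50, 43}
insert 65 → {72, 66, 65, 63, 62, 59, 55, 54, 50, 43}
remove-max → 72; now {66, 65, 63, 62, 59, 55, 54, 50, 43}
insert 51 → {66, 65, 63, 62, 59, 55, 54, 51, 50, 43}
remove-max → 66; now {65, 63, 62, 59, 55, 54, 51, 50, 43}
remove-max → 65; now {63, 62, 59, 55, 54, 51, 50, 43}
insert 40 → {63, 62, 59, 55, 54, 51, 50, 43, 40}
insert 41 → {63, 62, 59, 55, 54, 51, 50, 43, 41, 40}
remove-max → 63; now {62, 59, 55, 54, 51, 50, 43, 41, 40}
remove-max → 62; now {59, 55, 54, 51, 50, 43, 41, 40}
insert 80 → {80, 59, 55, 54, 51, 50, 43, 41, 40}
remove-max → 80; now {59, 55, 54, 51, 50, 43, 41, 40}

[59, 55, 54, 51, 50, 43, 41, 40]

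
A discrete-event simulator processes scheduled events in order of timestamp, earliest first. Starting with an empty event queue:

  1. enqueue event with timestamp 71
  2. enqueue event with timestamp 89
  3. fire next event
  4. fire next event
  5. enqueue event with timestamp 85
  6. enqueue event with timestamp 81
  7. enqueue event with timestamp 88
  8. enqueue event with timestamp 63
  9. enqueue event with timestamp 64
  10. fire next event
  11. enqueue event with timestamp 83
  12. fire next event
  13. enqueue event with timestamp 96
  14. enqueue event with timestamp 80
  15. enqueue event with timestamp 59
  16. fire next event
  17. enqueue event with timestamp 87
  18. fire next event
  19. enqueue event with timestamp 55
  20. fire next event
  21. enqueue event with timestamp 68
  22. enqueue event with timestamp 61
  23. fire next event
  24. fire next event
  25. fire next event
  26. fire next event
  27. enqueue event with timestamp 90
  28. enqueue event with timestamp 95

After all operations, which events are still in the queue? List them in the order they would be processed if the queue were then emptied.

85, 87, 88, 90, 95, 96

insert 71 → {71}
insert 89 → {71, 89}
fire next event → 71; now {89}
fire next event → 89; now {}
insert 85 → {85}
insert 81 → {81, 85}
insert 88 → {81, 85, 88}
insert 63 → {63, 81, 85, 88}
insert 64 → {63, 64, 81, 85, 88}
fire next event → 63; now {64, 81, 85, 88}
insert 83 → {64, 81, 83, 85, 88}
fire next event → 64; now {81, 83, 85, 88}
insert 96 → {81, 83, 85, 88, 96}
insert 80 → {80, 81, 83, 85, 88, 96}
insert 59 → {59, 80, 81, 83, 85, 88, 96}
fire next event → 59; now {80, 81, 83, 85, 88, 96}
insert 87 → {80, 81, 83, 85, 87, 88, 96}
fire next event → 80; now {81, 83, 85, 87, 88, 96}
insert 55 → {55, 81, 83, 85, 87, 88, 96}
fire next event → 55; now {81, 83, 85, 87, 88, 96}
insert 68 → {68, 81, 83, 85, 87, 88, 96}
insert 61 → {61, 68, 81, 83, 85, 87, 88, 96}
fire next event → 61; now {68, 81, 83, 85, 87, 88, 96}
fire next event → 68; now {81, 83, 85, 87, 88, 96}
fire next event → 81; now {83, 85, 87, 88, 96}
fire next event → 83; now {85, 87, 88, 96}
insert 90 → {85, 87, 88, 90, 96}
insert 95 → {85, 87, 88, 90, 95, 96}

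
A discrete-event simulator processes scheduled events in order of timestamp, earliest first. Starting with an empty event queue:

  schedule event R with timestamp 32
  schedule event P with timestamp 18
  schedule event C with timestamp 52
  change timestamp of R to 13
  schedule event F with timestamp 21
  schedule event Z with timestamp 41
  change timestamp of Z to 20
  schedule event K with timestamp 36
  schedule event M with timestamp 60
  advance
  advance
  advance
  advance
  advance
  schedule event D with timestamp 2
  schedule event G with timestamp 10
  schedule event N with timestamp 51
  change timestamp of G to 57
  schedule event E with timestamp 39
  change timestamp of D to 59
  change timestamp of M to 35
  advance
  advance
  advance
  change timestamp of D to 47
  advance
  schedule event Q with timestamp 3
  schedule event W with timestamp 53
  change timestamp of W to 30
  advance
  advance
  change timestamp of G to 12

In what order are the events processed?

R, P, Z, F, K, M, E, N, D, Q, W

add R (timestamp 32) → {R:32}
add P (timestamp 18) → {P:18, R:32}
add C (timestamp 52) → {P:18, R:32, C:52}
update R to timestamp 13 → {R:13, P:18, C:52}
add F (timestamp 21) → {R:13, P:18, F:21, C:52}
add Z (timestamp 41) → {R:13, P:18, F:21, Z:41, C:52}
update Z to timestamp 20 → {R:13, P:18, Z:20, F:21, C:52}
add K (timestamp 36) → {R:13, P:18, Z:20, F:21, K:36, C:52}
add M (timestamp 60) → {R:13, P:18, Z:20, F:21, K:36, C:52, M:60}
advance → R; now {P:18, Z:20, F:21, K:36, C:52, M:60}
advance → P; now {Z:20, F:21, K:36, C:52, M:60}
advance → Z; now {F:21, K:36, C:52, M:60}
advance → F; now {K:36, C:52, M:60}
advance → K; now {C:52, M:60}
add D (timestamp 2) → {D:2, C:52, M:60}
add G (timestamp 10) → {D:2, G:10, C:52, M:60}
add N (timestamp 51) → {D:2, G:10, N:51, C:52, M:60}
update G to timestamp 57 → {D:2, N:51, C:52, G:57, M:60}
add E (timestamp 39) → {D:2, E:39, N:51, C:52, G:57, M:60}
update D to timestamp 59 → {E:39, N:51, C:52, G:57, D:59, M:60}
update M to timestamp 35 → {M:35, E:39, N:51, C:52, G:57, D:59}
advance → M; now {E:39, N:51, C:52, G:57, D:59}
advance → E; now {N:51, C:52, G:57, D:59}
advance → N; now {C:52, G:57, D:59}
update D to timestamp 47 → {D:47, C:52, G:57}
advance → D; now {C:52, G:57}
add Q (timestamp 3) → {Q:3, C:52, G:57}
add W (timestamp 53) → {Q:3, C:52, W:53, G:57}
update W to timestamp 30 → {Q:3, W:30, C:52, G:57}
advance → Q; now {W:30, C:52, G:57}
advance → W; now {C:52, G:57}
update G to timestamp 12 → {G:12, C:52}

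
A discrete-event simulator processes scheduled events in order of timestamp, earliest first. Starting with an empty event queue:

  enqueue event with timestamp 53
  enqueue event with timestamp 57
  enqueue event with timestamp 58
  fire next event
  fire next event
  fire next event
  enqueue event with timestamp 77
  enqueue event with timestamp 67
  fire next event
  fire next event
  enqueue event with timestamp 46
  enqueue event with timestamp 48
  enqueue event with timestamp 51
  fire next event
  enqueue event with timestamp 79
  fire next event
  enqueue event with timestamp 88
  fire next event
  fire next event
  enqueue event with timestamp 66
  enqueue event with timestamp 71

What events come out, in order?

53, 57, 58, 67, 77, 46, 48, 51, 79

insert 53 → {53}
insert 57 → {53, 57}
insert 58 → {53, 57, 58}
fire next event → 53; now {57, 58}
fire next event → 57; now {58}
fire next event → 58; now {}
insert 77 → {77}
insert 67 → {67, 77}
fire next event → 67; now {77}
fire next event → 77; now {}
insert 46 → {46}
insert 48 → {46, 48}
insert 51 → {46, 48, 51}
fire next event → 46; now {48, 51}
insert 79 → {48, 51, 79}
fire next event → 48; now {51, 79}
insert 88 → {51, 79, 88}
fire next event → 51; now {79, 88}
fire next event → 79; now {88}
insert 66 → {66, 88}
insert 71 → {66, 71, 88}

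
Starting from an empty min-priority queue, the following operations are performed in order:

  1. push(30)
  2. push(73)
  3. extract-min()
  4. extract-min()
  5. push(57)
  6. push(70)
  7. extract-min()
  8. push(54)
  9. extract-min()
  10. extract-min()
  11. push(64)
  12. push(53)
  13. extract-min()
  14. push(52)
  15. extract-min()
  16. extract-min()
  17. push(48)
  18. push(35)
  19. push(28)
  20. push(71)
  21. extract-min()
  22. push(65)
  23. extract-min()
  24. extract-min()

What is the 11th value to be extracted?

insert 30 → {30}
insert 73 → {30, 73}
extract-min → 30; now {73}
extract-min → 73; now {}
insert 57 → {57}
insert 70 → {57, 70}
extract-min → 57; now {70}
insert 54 → {54, 70}
extract-min → 54; now {70}
extract-min → 70; now {}
insert 64 → {64}
insert 53 → {53, 64}
extract-min → 53; now {64}
insert 52 → {52, 64}
extract-min → 52; now {64}
extract-min → 64; now {}
insert 48 → {48}
insert 35 → {35, 48}
insert 28 → {28, 35, 48}
insert 71 → {28, 35, 48, 71}
extract-min → 28; now {35, 48, 71}
insert 65 → {35, 48, 65, 71}
extract-min → 35; now {48, 65, 71}
extract-min → 48; now {65, 71}

48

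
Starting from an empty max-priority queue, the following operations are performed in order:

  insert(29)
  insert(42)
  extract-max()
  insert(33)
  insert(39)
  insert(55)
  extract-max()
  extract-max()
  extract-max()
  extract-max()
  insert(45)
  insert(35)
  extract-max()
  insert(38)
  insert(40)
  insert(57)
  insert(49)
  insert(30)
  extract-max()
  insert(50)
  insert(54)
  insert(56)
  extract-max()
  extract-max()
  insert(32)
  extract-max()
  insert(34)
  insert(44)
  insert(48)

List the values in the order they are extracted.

[42, 55, 39, 33, 29, 45, 57, 56, 54, 50]

insert 29 → {29}
insert 42 → {42, 29}
extract-max → 42; now {29}
insert 33 → {33, 29}
insert 39 → {39, 33, 29}
insert 55 → {55, 39, 33, 29}
extract-max → 55; now {39, 33, 29}
extract-max → 39; now {33, 29}
extract-max → 33; now {29}
extract-max → 29; now {}
insert 45 → {45}
insert 35 → {45, 35}
extract-max → 45; now {35}
insert 38 → {38, 35}
insert 40 → {40, 38, 35}
insert 57 → {57, 40, 38, 35}
insert 49 → {57, 49, 40, 38, 35}
insert 30 → {57, 49, 40, 38, 35, 30}
extract-max → 57; now {49, 40, 38, 35, 30}
insert 50 → {50, 49, 40, 38, 35, 30}
insert 54 → {54, 50, 49, 40, 38, 35, 30}
insert 56 → {56, 54, 50, 49, 40, 38, 35, 30}
extract-max → 56; now {54, 50, 49, 40, 38, 35, 30}
extract-max → 54; now {50, 49, 40, 38, 35, 30}
insert 32 → {50, 49, 40, 38, 35, 32, 30}
extract-max → 50; now {49, 40, 38, 35, 32, 30}
insert 34 → {49, 40, 38, 35, 34, 32, 30}
insert 44 → {49, 44, 40, 38, 35, 34, 32, 30}
insert 48 → {49, 48, 44, 40, 38, 35, 34, 32, 30}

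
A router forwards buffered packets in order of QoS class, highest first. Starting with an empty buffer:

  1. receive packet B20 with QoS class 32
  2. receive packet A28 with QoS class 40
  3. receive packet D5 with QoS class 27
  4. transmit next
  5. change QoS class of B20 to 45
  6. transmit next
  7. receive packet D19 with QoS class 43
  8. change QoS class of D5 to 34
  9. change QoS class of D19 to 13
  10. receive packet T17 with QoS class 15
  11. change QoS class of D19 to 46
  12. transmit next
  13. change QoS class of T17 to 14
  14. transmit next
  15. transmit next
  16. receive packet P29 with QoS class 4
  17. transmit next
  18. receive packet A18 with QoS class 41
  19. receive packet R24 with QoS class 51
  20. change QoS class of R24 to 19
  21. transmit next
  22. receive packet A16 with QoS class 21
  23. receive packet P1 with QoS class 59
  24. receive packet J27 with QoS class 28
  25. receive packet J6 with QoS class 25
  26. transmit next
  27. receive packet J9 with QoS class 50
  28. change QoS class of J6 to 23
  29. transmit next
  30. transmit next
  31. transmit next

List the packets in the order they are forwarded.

A28 → B20 → D19 → D5 → T17 → P29 → A18 → P1 → J9 → J27 → J6

add B20 (QoS class 32) → {B20:32}
add A28 (QoS class 40) → {A28:40, B20:32}
add D5 (QoS class 27) → {A28:40, B20:32, D5:27}
transmit next → A28; now {B20:32, D5:27}
update B20 to QoS class 45 → {B20:45, D5:27}
transmit next → B20; now {D5:27}
add D19 (QoS class 43) → {D19:43, D5:27}
update D5 to QoS class 34 → {D19:43, D5:34}
update D19 to QoS class 13 → {D5:34, D19:13}
add T17 (QoS class 15) → {D5:34, T17:15, D19:13}
update D19 to QoS class 46 → {D19:46, D5:34, T17:15}
transmit next → D19; now {D5:34, T17:15}
update T17 to QoS class 14 → {D5:34, T17:14}
transmit next → D5; now {T17:14}
transmit next → T17; now {}
add P29 (QoS class 4) → {P29:4}
transmit next → P29; now {}
add A18 (QoS class 41) → {A18:41}
add R24 (QoS class 51) → {R24:51, A18:41}
update R24 to QoS class 19 → {A18:41, R24:19}
transmit next → A18; now {R24:19}
add A16 (QoS class 21) → {A16:21, R24:19}
add P1 (QoS class 59) → {P1:59, A16:21, R24:19}
add J27 (QoS class 28) → {P1:59, J27:28, A16:21, R24:19}
add J6 (QoS class 25) → {P1:59, J27:28, J6:25, A16:21, R24:19}
transmit next → P1; now {J27:28, J6:25, A16:21, R24:19}
add J9 (QoS class 50) → {J9:50, J27:28, J6:25, A16:21, R24:19}
update J6 to QoS class 23 → {J9:50, J27:28, J6:23, A16:21, R24:19}
transmit next → J9; now {J27:28, J6:23, A16:21, R24:19}
transmit next → J27; now {J6:23, A16:21, R24:19}
transmit next → J6; now {A16:21, R24:19}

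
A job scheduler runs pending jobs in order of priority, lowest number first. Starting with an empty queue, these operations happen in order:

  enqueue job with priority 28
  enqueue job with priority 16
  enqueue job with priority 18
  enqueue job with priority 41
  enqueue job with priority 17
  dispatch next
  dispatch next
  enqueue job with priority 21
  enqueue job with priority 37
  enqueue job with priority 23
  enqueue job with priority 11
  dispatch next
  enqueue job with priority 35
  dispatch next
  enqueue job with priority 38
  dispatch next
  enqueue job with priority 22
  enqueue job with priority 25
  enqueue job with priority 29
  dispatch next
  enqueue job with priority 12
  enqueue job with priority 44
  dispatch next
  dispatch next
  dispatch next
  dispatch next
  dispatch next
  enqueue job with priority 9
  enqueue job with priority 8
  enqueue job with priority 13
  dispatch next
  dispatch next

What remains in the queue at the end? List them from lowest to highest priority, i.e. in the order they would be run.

insert 28 → {28}
insert 16 → {16, 28}
insert 18 → {16, 18, 28}
insert 41 → {16, 18, 28, 41}
insert 17 → {16, 17, 18, 28, 41}
dispatch next → 16; now {17, 18, 28, 41}
dispatch next → 17; now {18, 28, 41}
insert 21 → {18, 21, 28, 41}
insert 37 → {18, 21, 28, 37, 41}
insert 23 → {18, 21, 23, 28, 37, 41}
insert 11 → {11, 18, 21, 23, 28, 37, 41}
dispatch next → 11; now {18, 21, 23, 28, 37, 41}
insert 35 → {18, 21, 23, 28, 35, 37, 41}
dispatch next → 18; now {21, 23, 28, 35, 37, 41}
insert 38 → {21, 23, 28, 35, 37, 38, 41}
dispatch next → 21; now {23, 28, 35, 37, 38, 41}
insert 22 → {22, 23, 28, 35, 37, 38, 41}
insert 25 → {22, 23, 25, 28, 35, 37, 38, 41}
insert 29 → {22, 23, 25, 28, 29, 35, 37, 38, 41}
dispatch next → 22; now {23, 25, 28, 29, 35, 37, 38, 41}
insert 12 → {12, 23, 25, 28, 29, 35, 37, 38, 41}
insert 44 → {12, 23, 25, 28, 29, 35, 37, 38, 41, 44}
dispatch next → 12; now {23, 25, 28, 29, 35, 37, 38, 41, 44}
dispatch next → 23; now {25, 28, 29, 35, 37, 38, 41, 44}
dispatch next → 25; now {28, 29, 35, 37, 38, 41, 44}
dispatch next → 28; now {29, 35, 37, 38, 41, 44}
dispatch next → 29; now {35, 37, 38, 41, 44}
insert 9 → {9, 35, 37, 38, 41, 44}
insert 8 → {8, 9, 35, 37, 38, 41, 44}
insert 13 → {8, 9, 13, 35, 37, 38, 41, 44}
dispatch next → 8; now {9, 13, 35, 37, 38, 41, 44}
dispatch next → 9; now {13, 35, 37, 38, 41, 44}

[13, 35, 37, 38, 41, 44]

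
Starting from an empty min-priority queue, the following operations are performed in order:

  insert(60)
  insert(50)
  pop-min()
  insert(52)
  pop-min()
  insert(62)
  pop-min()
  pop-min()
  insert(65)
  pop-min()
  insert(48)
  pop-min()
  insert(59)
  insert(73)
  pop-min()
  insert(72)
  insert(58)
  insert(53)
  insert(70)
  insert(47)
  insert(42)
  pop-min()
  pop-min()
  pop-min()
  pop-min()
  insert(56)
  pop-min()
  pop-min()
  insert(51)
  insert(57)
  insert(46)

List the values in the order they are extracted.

50 → 52 → 60 → 62 → 65 → 48 → 59 → 42 → 47 → 53 → 58 → 56 → 70

insert 60 → {60}
insert 50 → {50, 60}
pop-min → 50; now {60}
insert 52 → {52, 60}
pop-min → 52; now {60}
insert 62 → {60, 62}
pop-min → 60; now {62}
pop-min → 62; now {}
insert 65 → {65}
pop-min → 65; now {}
insert 48 → {48}
pop-min → 48; now {}
insert 59 → {59}
insert 73 → {59, 73}
pop-min → 59; now {73}
insert 72 → {72, 73}
insert 58 → {58, 72, 73}
insert 53 → {53, 58, 72, 73}
insert 70 → {53, 58, 70, 72, 73}
insert 47 → {47, 53, 58, 70, 72, 73}
insert 42 → {42, 47, 53, 58, 70, 72, 73}
pop-min → 42; now {47, 53, 58, 70, 72, 73}
pop-min → 47; now {53, 58, 70, 72, 73}
pop-min → 53; now {58, 70, 72, 73}
pop-min → 58; now {70, 72, 73}
insert 56 → {56, 70, 72, 73}
pop-min → 56; now {70, 72, 73}
pop-min → 70; now {72, 73}
insert 51 → {51, 72, 73}
insert 57 → {51, 57, 72, 73}
insert 46 → {46, 51, 57, 72, 73}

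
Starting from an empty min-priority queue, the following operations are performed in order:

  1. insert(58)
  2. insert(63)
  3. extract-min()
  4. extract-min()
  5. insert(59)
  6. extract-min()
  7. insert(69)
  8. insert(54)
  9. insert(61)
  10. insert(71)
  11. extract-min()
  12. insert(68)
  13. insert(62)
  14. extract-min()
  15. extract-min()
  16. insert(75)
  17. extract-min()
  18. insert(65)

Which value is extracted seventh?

insert 58 → {58}
insert 63 → {58, 63}
extract-min → 58; now {63}
extract-min → 63; now {}
insert 59 → {59}
extract-min → 59; now {}
insert 69 → {69}
insert 54 → {54, 69}
insert 61 → {54, 61, 69}
insert 71 → {54, 61, 69, 71}
extract-min → 54; now {61, 69, 71}
insert 68 → {61, 68, 69, 71}
insert 62 → {61, 62, 68, 69, 71}
extract-min → 61; now {62, 68, 69, 71}
extract-min → 62; now {68, 69, 71}
insert 75 → {68, 69, 71, 75}
extract-min → 68; now {69, 71, 75}
insert 65 → {65, 69, 71, 75}

68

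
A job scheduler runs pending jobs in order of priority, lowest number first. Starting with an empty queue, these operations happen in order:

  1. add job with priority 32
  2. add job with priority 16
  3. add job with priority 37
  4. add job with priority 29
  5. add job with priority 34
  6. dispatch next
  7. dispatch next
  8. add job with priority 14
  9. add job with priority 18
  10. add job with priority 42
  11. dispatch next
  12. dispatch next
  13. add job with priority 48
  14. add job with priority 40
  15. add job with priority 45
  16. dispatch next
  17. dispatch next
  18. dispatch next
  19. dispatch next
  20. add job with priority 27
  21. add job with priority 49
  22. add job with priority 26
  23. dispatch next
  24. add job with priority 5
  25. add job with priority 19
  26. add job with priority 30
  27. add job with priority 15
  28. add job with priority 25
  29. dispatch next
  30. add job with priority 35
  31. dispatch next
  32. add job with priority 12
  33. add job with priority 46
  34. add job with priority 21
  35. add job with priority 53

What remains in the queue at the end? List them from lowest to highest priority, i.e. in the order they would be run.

12 → 19 → 21 → 25 → 27 → 30 → 35 → 42 → 45 → 46 → 48 → 49 → 53

insert 32 → {32}
insert 16 → {16, 32}
insert 37 → {16, 32, 37}
insert 29 → {16, 29, 32, 37}
insert 34 → {16, 29, 32, 34, 37}
dispatch next → 16; now {29, 32, 34, 37}
dispatch next → 29; now {32, 34, 37}
insert 14 → {14, 32, 34, 37}
insert 18 → {14, 18, 32, 34, 37}
insert 42 → {14, 18, 32, 34, 37, 42}
dispatch next → 14; now {18, 32, 34, 37, 42}
dispatch next → 18; now {32, 34, 37, 42}
insert 48 → {32, 34, 37, 42, 48}
insert 40 → {32, 34, 37, 40, 42, 48}
insert 45 → {32, 34, 37, 40, 42, 45, 48}
dispatch next → 32; now {34, 37, 40, 42, 45, 48}
dispatch next → 34; now {37, 40, 42, 45, 48}
dispatch next → 37; now {40, 42, 45, 48}
dispatch next → 40; now {42, 45, 48}
insert 27 → {27, 42, 45, 48}
insert 49 → {27, 42, 45, 48, 49}
insert 26 → {26, 27, 42, 45, 48, 49}
dispatch next → 26; now {27, 42, 45, 48, 49}
insert 5 → {5, 27, 42, 45, 48, 49}
insert 19 → {5, 19, 27, 42, 45, 48, 49}
insert 30 → {5, 19, 27, 30, 42, 45, 48, 49}
insert 15 → {5, 15, 19, 27, 30, 42, 45, 48, 49}
insert 25 → {5, 15, 19, 25, 27, 30, 42, 45, 48, 49}
dispatch next → 5; now {15, 19, 25, 27, 30, 42, 45, 48, 49}
insert 35 → {15, 19, 25, 27, 30, 35, 42, 45, 48, 49}
dispatch next → 15; now {19, 25, 27, 30, 35, 42, 45, 48, 49}
insert 12 → {12, 19, 25, 27, 30, 35, 42, 45, 48, 49}
insert 46 → {12, 19, 25, 27, 30, 35, 42, 45, 46, 48, 49}
insert 21 → {12, 19, 21, 25, 27, 30, 35, 42, 45, 46, 48, 49}
insert 53 → {12, 19, 21, 25, 27, 30, 35, 42, 45, 46, 48, 49, 53}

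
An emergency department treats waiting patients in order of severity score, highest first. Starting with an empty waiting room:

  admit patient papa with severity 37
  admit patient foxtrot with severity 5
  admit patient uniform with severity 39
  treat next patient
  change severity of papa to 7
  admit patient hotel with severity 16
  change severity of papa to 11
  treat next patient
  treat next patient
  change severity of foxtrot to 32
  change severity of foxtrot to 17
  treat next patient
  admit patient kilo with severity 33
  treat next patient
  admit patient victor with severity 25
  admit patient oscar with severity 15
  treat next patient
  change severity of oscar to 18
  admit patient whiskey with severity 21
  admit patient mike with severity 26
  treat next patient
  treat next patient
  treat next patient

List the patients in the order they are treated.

add papa (severity 37) → {papa:37}
add foxtrot (severity 5) → {papa:37, foxtrot:5}
add uniform (severity 39) → {uniform:39, papa:37, foxtrot:5}
treat next patient → uniform; now {papa:37, foxtrot:5}
update papa to severity 7 → {papa:7, foxtrot:5}
add hotel (severity 16) → {hotel:16, papa:7, foxtrot:5}
update papa to severity 11 → {hotel:16, papa:11, foxtrot:5}
treat next patient → hotel; now {papa:11, foxtrot:5}
treat next patient → papa; now {foxtrot:5}
update foxtrot to severity 32 → {foxtrot:32}
update foxtrot to severity 17 → {foxtrot:17}
treat next patient → foxtrot; now {}
add kilo (severity 33) → {kilo:33}
treat next patient → kilo; now {}
add victor (severity 25) → {victor:25}
add oscar (severity 15) → {victor:25, oscar:15}
treat next patient → victor; now {oscar:15}
update oscar to severity 18 → {oscar:18}
add whiskey (severity 21) → {whiskey:21, oscar:18}
add mike (severity 26) → {mike:26, whiskey:21, oscar:18}
treat next patient → mike; now {whiskey:21, oscar:18}
treat next patient → whiskey; now {oscar:18}
treat next patient → oscar; now {}

uniform → hotel → papa → foxtrot → kilo → victor → mike → whiskey → oscar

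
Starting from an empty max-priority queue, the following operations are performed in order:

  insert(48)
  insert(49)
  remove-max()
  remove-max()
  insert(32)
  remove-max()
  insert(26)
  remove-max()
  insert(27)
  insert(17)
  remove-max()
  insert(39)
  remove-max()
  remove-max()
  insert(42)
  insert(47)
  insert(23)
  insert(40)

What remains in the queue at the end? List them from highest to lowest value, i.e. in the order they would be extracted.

[47, 42, 40, 23]

insert 48 → {48}
insert 49 → {49, 48}
remove-max → 49; now {48}
remove-max → 48; now {}
insert 32 → {32}
remove-max → 32; now {}
insert 26 → {26}
remove-max → 26; now {}
insert 27 → {27}
insert 17 → {27, 17}
remove-max → 27; now {17}
insert 39 → {39, 17}
remove-max → 39; now {17}
remove-max → 17; now {}
insert 42 → {42}
insert 47 → {47, 42}
insert 23 → {47, 42, 23}
insert 40 → {47, 42, 40, 23}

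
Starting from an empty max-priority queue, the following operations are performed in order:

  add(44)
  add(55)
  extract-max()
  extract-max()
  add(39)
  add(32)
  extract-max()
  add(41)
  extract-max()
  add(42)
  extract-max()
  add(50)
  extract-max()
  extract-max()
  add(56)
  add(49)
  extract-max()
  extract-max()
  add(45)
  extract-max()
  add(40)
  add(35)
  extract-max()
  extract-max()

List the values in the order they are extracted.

[55, 44, 39, 41, 42, 50, 32, 56, 49, 45, 40, 35]

insert 44 → {44}
insert 55 → {55, 44}
extract-max → 55; now {44}
extract-max → 44; now {}
insert 39 → {39}
insert 32 → {39, 32}
extract-max → 39; now {32}
insert 41 → {41, 32}
extract-max → 41; now {32}
insert 42 → {42, 32}
extract-max → 42; now {32}
insert 50 → {50, 32}
extract-max → 50; now {32}
extract-max → 32; now {}
insert 56 → {56}
insert 49 → {56, 49}
extract-max → 56; now {49}
extract-max → 49; now {}
insert 45 → {45}
extract-max → 45; now {}
insert 40 → {40}
insert 35 → {40, 35}
extract-max → 40; now {35}
extract-max → 35; now {}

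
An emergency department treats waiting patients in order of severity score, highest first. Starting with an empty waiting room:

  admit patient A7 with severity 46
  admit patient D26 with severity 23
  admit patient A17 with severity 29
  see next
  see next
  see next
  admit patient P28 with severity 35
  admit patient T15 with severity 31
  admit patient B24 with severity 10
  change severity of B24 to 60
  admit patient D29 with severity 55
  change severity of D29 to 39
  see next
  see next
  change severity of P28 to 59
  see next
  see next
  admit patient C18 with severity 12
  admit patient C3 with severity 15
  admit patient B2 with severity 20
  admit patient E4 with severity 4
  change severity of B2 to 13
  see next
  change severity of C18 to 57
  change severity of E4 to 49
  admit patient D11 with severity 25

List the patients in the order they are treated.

add A7 (severity 46) → {A7:46}
add D26 (severity 23) → {A7:46, D26:23}
add A17 (severity 29) → {A7:46, A17:29, D26:23}
see next → A7; now {A17:29, D26:23}
see next → A17; now {D26:23}
see next → D26; now {}
add P28 (severity 35) → {P28:35}
add T15 (severity 31) → {P28:35, T15:31}
add B24 (severity 10) → {P28:35, T15:31, B24:10}
update B24 to severity 60 → {B24:60, P28:35, T15:31}
add D29 (severity 55) → {B24:60, D29:55, P28:35, T15:31}
update D29 to severity 39 → {B24:60, D29:39, P28:35, T15:31}
see next → B24; now {D29:39, P28:35, T15:31}
see next → D29; now {P28:35, T15:31}
update P28 to severity 59 → {P28:59, T15:31}
see next → P28; now {T15:31}
see next → T15; now {}
add C18 (severity 12) → {C18:12}
add C3 (severity 15) → {C3:15, C18:12}
add B2 (severity 20) → {B2:20, C3:15, C18:12}
add E4 (severity 4) → {B2:20, C3:15, C18:12, E4:4}
update B2 to severity 13 → {C3:15, B2:13, C18:12, E4:4}
see next → C3; now {B2:13, C18:12, E4:4}
update C18 to severity 57 → {C18:57, B2:13, E4:4}
update E4 to severity 49 → {C18:57, E4:49, B2:13}
add D11 (severity 25) → {C18:57, E4:49, D11:25, B2:13}

A7, A17, D26, B24, D29, P28, T15, C3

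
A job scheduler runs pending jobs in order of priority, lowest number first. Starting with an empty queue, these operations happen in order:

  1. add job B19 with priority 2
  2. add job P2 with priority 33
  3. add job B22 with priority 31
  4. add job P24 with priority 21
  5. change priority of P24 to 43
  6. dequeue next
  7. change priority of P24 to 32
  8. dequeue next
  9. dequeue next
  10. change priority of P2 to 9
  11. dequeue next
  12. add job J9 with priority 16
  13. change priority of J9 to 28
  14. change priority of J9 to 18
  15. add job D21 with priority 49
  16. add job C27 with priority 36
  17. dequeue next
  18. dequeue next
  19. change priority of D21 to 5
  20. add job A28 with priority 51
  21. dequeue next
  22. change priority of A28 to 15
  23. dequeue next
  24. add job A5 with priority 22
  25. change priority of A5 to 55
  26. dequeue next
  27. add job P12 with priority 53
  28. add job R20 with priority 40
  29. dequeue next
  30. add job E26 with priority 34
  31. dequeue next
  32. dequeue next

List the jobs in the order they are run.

[B19, B22, P24, P2, J9, C27, D21, A28, A5, R20, E26, P12]

add B19 (priority 2) → {B19:2}
add P2 (priority 33) → {B19:2, P2:33}
add B22 (priority 31) → {B19:2, B22:31, P2:33}
add P24 (priority 21) → {B19:2, P24:21, B22:31, P2:33}
update P24 to priority 43 → {B19:2, B22:31, P2:33, P24:43}
dequeue next → B19; now {B22:31, P2:33, P24:43}
update P24 to priority 32 → {B22:31, P24:32, P2:33}
dequeue next → B22; now {P24:32, P2:33}
dequeue next → P24; now {P2:33}
update P2 to priority 9 → {P2:9}
dequeue next → P2; now {}
add J9 (priority 16) → {J9:16}
update J9 to priority 28 → {J9:28}
update J9 to priority 18 → {J9:18}
add D21 (priority 49) → {J9:18, D21:49}
add C27 (priority 36) → {J9:18, C27:36, D21:49}
dequeue next → J9; now {C27:36, D21:49}
dequeue next → C27; now {D21:49}
update D21 to priority 5 → {D21:5}
add A28 (priority 51) → {D21:5, A28:51}
dequeue next → D21; now {A28:51}
update A28 to priority 15 → {A28:15}
dequeue next → A28; now {}
add A5 (priority 22) → {A5:22}
update A5 to priority 55 → {A5:55}
dequeue next → A5; now {}
add P12 (priority 53) → {P12:53}
add R20 (priority 40) → {R20:40, P12:53}
dequeue next → R20; now {P12:53}
add E26 (priority 34) → {E26:34, P12:53}
dequeue next → E26; now {P12:53}
dequeue next → P12; now {}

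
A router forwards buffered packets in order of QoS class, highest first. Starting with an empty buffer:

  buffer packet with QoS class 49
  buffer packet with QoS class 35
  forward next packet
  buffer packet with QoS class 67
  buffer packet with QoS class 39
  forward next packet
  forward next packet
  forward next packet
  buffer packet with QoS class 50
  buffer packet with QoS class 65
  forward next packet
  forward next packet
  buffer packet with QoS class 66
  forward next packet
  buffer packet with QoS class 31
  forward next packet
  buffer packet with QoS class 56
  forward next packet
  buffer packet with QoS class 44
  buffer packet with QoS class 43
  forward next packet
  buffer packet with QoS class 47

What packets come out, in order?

49, 67, 39, 35, 65, 50, 66, 31, 56, 44

insert 49 → {49}
insert 35 → {49, 35}
forward next packet → 49; now {35}
insert 67 → {67, 35}
insert 39 → {67, 39, 35}
forward next packet → 67; now {39, 35}
forward next packet → 39; now {35}
forward next packet → 35; now {}
insert 50 → {50}
insert 65 → {65, 50}
forward next packet → 65; now {50}
forward next packet → 50; now {}
insert 66 → {66}
forward next packet → 66; now {}
insert 31 → {31}
forward next packet → 31; now {}
insert 56 → {56}
forward next packet → 56; now {}
insert 44 → {44}
insert 43 → {44, 43}
forward next packet → 44; now {43}
insert 47 → {47, 43}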